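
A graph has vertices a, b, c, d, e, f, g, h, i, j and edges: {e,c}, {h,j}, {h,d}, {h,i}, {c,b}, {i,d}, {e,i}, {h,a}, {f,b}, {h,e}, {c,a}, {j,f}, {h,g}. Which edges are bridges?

The edges on the cycle h-e-c-a-h are not bridges since each lies on that cycle.
But removing g-h disconnects g from h — this is a bridge.

g-h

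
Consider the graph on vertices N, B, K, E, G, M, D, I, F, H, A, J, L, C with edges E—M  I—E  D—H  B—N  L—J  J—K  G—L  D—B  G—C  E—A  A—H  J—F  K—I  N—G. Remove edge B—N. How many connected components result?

1

B and N are still connected via B-D-H-A-E-I-K-J-L-G-N, so the component count stays at 1.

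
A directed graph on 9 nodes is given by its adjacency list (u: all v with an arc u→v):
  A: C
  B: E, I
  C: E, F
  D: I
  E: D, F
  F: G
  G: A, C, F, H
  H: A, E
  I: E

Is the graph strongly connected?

No

There is no directed path from A to B, so the graph is not strongly connected.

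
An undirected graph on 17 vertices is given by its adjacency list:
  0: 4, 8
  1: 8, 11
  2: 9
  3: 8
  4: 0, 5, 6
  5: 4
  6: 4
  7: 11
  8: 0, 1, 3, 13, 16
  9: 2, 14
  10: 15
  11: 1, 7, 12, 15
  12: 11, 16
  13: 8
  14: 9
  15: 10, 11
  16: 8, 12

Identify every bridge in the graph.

0-4, 0-8, 10-15, 11-15, 11-7, 13-8, 14-9, 2-9, 3-8, 4-5, 4-6

The edges on the cycle 16-8-1-11-12-16 are not bridges since each lies on that cycle.
But removing 8-13 disconnects 8 from 13; removing 6-4 disconnects 6 from 4; removing 0-4 disconnects 0 from 4; removing 5-4 disconnects 5 from 4 — these are bridges.
In total 11 edges are bridges.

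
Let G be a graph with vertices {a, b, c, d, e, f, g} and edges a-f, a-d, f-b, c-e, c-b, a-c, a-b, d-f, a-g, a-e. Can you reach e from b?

Yes

From b we can reach a, b, c, d, e, f, g, which includes e.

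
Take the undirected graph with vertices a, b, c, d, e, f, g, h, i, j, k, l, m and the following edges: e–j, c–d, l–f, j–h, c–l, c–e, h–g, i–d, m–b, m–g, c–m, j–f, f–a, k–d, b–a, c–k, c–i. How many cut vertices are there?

1

Removing c increases the component count from 1 to 2, so c is a cut vertex.
By contrast removing k leaves 1 component; it is not a cut vertex. No other vertex is a cut vertex either.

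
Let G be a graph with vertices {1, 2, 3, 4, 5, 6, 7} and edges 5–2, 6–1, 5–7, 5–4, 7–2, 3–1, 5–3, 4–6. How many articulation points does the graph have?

Removing 5 increases the component count from 1 to 2, so 5 is a cut vertex.
By contrast removing 7 leaves 1 component; it is not a cut vertex. No other vertex is a cut vertex either.

1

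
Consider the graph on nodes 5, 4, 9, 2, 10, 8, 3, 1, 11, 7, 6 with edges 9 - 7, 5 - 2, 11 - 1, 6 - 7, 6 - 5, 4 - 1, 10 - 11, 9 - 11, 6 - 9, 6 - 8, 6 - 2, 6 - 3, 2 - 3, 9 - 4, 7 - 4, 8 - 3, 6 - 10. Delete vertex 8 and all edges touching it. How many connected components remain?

1

With 8 gone, the remaining components are: {1, 2, 3, 4, 5, 6, 7, 9, 10, 11}.
That is 1 component.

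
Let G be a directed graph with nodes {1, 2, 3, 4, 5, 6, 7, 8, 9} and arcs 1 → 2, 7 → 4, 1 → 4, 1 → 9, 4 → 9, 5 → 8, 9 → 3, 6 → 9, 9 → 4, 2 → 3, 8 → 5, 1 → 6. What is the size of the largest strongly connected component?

{5, 8} are all mutually reachable — one SCC of size 2.
{4, 9} are all mutually reachable — one SCC of size 2.
{1} is an SCC by itself.
{7} is an SCC by itself.
{2} is an SCC by itself.
(and 2 more singleton SCCs)
The largest has 2 vertices.

2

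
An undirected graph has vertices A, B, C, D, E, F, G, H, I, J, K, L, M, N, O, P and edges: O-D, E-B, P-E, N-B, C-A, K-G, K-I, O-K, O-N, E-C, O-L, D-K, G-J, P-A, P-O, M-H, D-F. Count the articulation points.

Removing D increases the component count from 2 to 3, so D is a cut vertex.
Removing G increases the component count from 2 to 3, so G is a cut vertex.
Removing K increases the component count from 2 to 4, so K is a cut vertex.
Likewise O is a cut vertex.
By contrast removing P leaves 2 components; it is not a cut vertex. No other vertex is a cut vertex either.

4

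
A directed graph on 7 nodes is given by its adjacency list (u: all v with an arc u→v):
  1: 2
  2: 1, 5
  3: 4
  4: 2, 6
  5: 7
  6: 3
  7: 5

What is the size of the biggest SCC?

{3, 4, 6} are all mutually reachable — one SCC of size 3.
{1, 2} are all mutually reachable — one SCC of size 2.
{5, 7} are all mutually reachable — one SCC of size 2.
The largest has 3 vertices.

3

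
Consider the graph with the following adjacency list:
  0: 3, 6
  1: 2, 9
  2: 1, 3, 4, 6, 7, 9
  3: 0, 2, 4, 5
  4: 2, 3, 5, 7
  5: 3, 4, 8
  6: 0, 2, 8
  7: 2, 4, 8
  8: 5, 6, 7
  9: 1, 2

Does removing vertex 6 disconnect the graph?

No

Deleting 6 leaves 1 component (was 1) (its neighbors 0, 2, 8 remain connected to each other), so 6 is not a cut vertex.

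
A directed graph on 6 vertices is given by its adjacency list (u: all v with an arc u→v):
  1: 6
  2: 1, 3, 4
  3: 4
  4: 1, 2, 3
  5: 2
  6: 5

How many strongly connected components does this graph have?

{1, 2, 3, 4, 5, 6} are all mutually reachable — one SCC of size 6.
That gives 1 strongly connected component.

1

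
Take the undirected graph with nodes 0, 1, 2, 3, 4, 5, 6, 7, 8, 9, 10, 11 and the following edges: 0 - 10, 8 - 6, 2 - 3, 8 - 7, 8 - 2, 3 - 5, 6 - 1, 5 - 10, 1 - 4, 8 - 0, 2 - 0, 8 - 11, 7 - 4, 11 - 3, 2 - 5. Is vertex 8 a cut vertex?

Yes

Deleting 8 raises the number of components from 2 to 3, so 8 is a cut vertex.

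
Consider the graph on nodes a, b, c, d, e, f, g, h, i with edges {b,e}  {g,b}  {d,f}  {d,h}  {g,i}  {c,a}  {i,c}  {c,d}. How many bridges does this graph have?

removing b-e disconnects b from e; removing i-c disconnects i from c; removing a-c disconnects a from c; removing h-d disconnects h from d — these are bridges.
In total 8 edges are bridges.

8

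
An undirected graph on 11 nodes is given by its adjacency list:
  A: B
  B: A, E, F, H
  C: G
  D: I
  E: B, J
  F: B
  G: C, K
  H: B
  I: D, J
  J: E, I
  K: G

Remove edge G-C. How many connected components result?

3

Before removal there are 2 components.
G-C is a bridge — removing it separates G's side from C's side.
After removal: 3 components.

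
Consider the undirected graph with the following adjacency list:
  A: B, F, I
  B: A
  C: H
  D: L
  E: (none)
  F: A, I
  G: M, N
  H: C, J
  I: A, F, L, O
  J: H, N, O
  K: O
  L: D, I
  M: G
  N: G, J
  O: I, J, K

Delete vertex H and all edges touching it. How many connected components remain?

With H gone, the remaining components are: {C}; {E}; {A, B, D, F, G, I, J, K, L, M, N, O}.
That is 3 components.

3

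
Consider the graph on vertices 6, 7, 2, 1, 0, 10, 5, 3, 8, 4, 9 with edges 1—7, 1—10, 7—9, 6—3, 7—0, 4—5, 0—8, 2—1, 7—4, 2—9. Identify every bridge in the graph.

0-7, 0-8, 1-10, 3-6, 4-5, 4-7

The edges on the cycle 2-1-7-9-2 are not bridges since each lies on that cycle.
But removing 1—10 disconnects 1 from 10; removing 6—3 disconnects 6 from 3; removing 7—4 disconnects 7 from 4; removing 8—0 disconnects 8 from 0 — these are bridges.
In total 6 edges are bridges.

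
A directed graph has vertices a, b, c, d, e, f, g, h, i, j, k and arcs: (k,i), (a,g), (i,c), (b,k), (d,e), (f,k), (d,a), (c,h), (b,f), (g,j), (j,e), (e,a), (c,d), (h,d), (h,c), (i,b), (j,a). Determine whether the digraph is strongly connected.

There is no directed path from d to b, so the graph is not strongly connected.

No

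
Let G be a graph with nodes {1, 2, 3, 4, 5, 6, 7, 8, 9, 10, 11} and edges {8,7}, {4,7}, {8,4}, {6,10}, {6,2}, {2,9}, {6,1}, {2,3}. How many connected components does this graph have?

4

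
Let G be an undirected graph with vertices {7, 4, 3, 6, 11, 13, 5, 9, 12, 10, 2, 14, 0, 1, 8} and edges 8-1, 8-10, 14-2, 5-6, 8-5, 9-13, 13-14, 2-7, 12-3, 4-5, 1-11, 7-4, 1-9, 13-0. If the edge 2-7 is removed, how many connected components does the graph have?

2

2 and 7 are still connected via 2-14-13-9-1-8-5-4-7, so the component count stays at 2.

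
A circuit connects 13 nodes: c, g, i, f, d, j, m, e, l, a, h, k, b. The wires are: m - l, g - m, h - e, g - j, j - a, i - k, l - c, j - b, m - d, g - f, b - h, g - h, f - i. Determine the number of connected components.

1

Starting from a we can reach a, b, c, d, e, f, g, h, i, j, k, l, m. That is one component of size 13.
Total: 1 component.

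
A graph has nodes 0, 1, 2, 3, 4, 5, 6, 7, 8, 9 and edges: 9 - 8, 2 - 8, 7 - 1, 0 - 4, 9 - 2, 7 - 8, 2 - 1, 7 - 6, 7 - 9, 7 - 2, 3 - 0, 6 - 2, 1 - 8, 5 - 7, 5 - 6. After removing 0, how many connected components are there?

3

With 0 gone, the remaining components are: {3}; {4}; {1, 2, 5, 6, 7, 8, 9}.
That is 3 components.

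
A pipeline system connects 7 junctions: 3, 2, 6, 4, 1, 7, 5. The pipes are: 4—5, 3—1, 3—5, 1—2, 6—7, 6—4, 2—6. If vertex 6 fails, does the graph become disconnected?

Yes

Deleting 6 raises the number of components from 1 to 2, so 6 is a cut vertex.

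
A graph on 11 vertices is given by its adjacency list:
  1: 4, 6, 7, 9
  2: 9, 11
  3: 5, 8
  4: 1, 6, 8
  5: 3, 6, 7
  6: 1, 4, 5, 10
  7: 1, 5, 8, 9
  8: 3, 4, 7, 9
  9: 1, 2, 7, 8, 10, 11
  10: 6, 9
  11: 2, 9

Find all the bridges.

The edges on the cycle 9-2-11-9 are not bridges since each lies on that cycle.
Every edge lies on some cycle, so there are no bridges.

none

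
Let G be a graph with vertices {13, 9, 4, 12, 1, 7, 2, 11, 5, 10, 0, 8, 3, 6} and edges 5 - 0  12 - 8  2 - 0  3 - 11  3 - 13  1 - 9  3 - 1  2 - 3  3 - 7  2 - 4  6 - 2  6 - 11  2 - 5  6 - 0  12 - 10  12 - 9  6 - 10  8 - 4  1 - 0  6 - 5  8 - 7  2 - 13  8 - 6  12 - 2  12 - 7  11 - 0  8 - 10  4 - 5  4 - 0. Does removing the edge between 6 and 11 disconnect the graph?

No

After removing 6 - 11, the path 6-0-11 still connects them, so the edge is not a bridge.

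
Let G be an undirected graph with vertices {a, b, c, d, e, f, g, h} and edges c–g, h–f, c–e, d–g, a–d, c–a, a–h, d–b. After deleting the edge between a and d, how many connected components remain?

1

a and d are still connected via a-c-g-d, so the component count stays at 1.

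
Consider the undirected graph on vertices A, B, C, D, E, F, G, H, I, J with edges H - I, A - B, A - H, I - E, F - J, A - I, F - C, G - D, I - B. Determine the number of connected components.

Starting from D we can reach D, G. That is one component of size 2.
Starting from C we can reach C, F, J. That is one component of size 3.
Starting from A we can reach A, B, E, H, I. That is one component of size 5.
Total: 3 components.

3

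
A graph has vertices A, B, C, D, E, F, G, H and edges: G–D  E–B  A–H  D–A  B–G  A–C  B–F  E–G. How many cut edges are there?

5

The edges on the cycle E-B-G-E are not bridges since each lies on that cycle.
But removing D–A disconnects D from A; removing G–D disconnects G from D; removing A–C disconnects A from C; removing B–F disconnects B from F — these are bridges.
In total 5 edges are bridges.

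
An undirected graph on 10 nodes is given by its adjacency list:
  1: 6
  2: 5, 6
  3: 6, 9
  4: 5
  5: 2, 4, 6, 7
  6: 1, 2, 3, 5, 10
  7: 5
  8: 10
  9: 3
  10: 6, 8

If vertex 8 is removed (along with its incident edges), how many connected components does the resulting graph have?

With 8 gone, the remaining components are: {1, 2, 3, 4, 5, 6, 7, 9, 10}.
That is 1 component.

1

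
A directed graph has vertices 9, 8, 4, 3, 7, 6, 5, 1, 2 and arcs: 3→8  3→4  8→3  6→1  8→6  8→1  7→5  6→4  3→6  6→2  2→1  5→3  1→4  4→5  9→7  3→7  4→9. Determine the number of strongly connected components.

1

{1, 2, 3, 4, 5, 6, 7, 8, 9} are all mutually reachable — one SCC of size 9.
That gives 1 strongly connected component.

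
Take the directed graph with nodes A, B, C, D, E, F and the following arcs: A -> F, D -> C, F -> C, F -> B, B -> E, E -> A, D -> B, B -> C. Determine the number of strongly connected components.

3

{A, B, E, F} are all mutually reachable — one SCC of size 4.
{D} is an SCC by itself.
{C} is an SCC by itself.
That gives 3 strongly connected components.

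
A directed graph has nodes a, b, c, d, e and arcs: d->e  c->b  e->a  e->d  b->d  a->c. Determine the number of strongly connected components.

{a, b, c, d, e} are all mutually reachable — one SCC of size 5.
That gives 1 strongly connected component.

1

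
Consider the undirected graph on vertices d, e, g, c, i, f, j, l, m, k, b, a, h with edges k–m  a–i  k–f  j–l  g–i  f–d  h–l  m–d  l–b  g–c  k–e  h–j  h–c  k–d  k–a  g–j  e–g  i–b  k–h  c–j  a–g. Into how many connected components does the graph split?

1

Starting from a we can reach a, b, c, d, e, f, g, h, i, j, k, l, m. That is one component of size 13.
Total: 1 component.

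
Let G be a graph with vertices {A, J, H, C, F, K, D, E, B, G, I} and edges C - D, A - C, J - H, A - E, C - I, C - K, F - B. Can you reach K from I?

From I we can reach A, C, D, E, I, K, which includes K.

Yes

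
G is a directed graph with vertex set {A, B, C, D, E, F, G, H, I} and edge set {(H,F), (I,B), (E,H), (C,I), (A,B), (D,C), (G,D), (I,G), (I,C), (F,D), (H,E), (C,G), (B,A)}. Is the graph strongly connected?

There is no directed path from F to E, so the graph is not strongly connected.

No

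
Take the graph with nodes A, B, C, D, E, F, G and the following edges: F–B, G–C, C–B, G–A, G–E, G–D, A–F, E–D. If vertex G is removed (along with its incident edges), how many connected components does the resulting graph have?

2

With G gone, the remaining components are: {D, E}; {A, B, C, F}.
That is 2 components.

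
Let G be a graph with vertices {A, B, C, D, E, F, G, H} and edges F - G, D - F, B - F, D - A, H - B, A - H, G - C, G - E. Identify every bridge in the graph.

C-G, E-G, F-G

The edges on the cycle D-A-H-B-F-D are not bridges since each lies on that cycle.
But removing F - G disconnects F from G; removing G - E disconnects G from E; removing G - C disconnects G from C — these are bridges.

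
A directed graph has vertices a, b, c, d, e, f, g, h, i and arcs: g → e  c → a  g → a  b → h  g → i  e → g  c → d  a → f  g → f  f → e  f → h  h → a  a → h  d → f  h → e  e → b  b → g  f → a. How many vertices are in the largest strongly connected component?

6

{a, b, e, f, g, h} are all mutually reachable — one SCC of size 6.
{c} is an SCC by itself.
{i} is an SCC by itself.
{d} is an SCC by itself.
The largest has 6 vertices.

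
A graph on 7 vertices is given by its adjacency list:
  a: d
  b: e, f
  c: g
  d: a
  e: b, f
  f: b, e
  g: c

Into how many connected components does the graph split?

3

Starting from c we can reach c, g. That is one component of size 2.
Starting from a we can reach a, d. That is one component of size 2.
Starting from b we can reach b, e, f. That is one component of size 3.
Total: 3 components.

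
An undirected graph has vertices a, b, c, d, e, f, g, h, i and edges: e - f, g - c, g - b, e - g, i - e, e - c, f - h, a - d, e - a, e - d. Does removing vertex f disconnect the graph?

Deleting f raises the number of components from 1 to 2, so f is a cut vertex.

Yes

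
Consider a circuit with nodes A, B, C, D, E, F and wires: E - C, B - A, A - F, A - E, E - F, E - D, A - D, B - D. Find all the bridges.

The edges on the cycle A-E-F-A are not bridges since each lies on that cycle.
But removing E - C disconnects E from C — this is a bridge.

C-E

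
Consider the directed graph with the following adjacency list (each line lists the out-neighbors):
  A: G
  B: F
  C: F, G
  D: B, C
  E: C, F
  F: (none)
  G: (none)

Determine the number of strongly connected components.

7

{A} is an SCC by itself.
{E} is an SCC by itself.
{F} is an SCC by itself.
{C} is an SCC by itself.
{G} is an SCC by itself.
(and 2 more singleton SCCs)
That gives 7 strongly connected components.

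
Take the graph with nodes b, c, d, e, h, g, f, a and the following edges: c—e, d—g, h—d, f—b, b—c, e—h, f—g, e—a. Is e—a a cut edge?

Removing e—a leaves no path between e and a: the component count goes from 1 to 2. So it is a bridge.

Yes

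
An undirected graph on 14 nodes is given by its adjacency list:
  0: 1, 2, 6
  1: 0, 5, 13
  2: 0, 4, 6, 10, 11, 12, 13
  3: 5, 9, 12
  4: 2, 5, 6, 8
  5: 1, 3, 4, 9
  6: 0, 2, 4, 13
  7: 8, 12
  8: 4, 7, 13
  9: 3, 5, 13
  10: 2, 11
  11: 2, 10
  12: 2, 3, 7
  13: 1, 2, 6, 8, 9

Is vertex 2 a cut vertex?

Yes

Deleting 2 raises the number of components from 1 to 2, so 2 is a cut vertex.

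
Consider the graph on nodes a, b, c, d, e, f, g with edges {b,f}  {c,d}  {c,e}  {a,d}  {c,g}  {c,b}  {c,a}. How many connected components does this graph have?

1

Starting from a we can reach a, b, c, d, e, f, g. That is one component of size 7.
Total: 1 component.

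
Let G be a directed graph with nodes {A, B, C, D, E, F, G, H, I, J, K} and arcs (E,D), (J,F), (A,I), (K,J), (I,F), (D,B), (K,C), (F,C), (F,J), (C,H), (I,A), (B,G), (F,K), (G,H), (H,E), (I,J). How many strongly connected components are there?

{B, D, E, G, H} are all mutually reachable — one SCC of size 5.
{F, J, K} are all mutually reachable — one SCC of size 3.
{A, I} are all mutually reachable — one SCC of size 2.
{C} is an SCC by itself.
That gives 4 strongly connected components.

4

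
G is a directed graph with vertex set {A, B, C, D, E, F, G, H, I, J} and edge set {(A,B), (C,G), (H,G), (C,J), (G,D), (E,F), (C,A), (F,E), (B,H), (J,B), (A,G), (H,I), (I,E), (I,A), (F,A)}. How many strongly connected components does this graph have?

5

{A, B, E, F, H, I} are all mutually reachable — one SCC of size 6.
{G} is an SCC by itself.
{D} is an SCC by itself.
{C} is an SCC by itself.
{J} is an SCC by itself.
That gives 5 strongly connected components.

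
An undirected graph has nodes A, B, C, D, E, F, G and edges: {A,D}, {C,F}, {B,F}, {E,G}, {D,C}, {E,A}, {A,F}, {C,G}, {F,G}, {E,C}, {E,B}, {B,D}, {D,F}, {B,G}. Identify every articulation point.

Removing C, for instance, still leaves 1 component. No single vertex removal increases the component count — the graph has no articulation points.

none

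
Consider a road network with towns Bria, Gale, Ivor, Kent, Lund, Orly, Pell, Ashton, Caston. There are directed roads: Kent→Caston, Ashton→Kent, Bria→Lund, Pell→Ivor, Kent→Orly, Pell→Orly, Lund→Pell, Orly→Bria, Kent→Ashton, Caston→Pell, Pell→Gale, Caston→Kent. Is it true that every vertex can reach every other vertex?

No

There is no directed path from Orly to Ashton, so the graph is not strongly connected.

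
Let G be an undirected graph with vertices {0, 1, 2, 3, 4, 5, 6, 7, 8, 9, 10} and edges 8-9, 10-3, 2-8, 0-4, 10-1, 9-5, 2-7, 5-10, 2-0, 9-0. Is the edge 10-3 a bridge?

Yes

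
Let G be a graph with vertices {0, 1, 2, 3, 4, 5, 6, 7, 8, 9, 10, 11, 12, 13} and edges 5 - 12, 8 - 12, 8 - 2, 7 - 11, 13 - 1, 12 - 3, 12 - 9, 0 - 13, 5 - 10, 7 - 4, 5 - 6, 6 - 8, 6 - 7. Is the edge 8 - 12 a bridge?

After removing 8 - 12, the path 8-6-5-12 still connects them, so the edge is not a bridge.

No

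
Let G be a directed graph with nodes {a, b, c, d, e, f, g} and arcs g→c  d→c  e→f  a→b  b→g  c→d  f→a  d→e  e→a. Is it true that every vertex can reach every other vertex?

Yes

From g we can reach every vertex (a, b, c, d, e, f, g), and every vertex can reach g (a, b, c, d, e, f, g). So the whole graph is one strongly connected component.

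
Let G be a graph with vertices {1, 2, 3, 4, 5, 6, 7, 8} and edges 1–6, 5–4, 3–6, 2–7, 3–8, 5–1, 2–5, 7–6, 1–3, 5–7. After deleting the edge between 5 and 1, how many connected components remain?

1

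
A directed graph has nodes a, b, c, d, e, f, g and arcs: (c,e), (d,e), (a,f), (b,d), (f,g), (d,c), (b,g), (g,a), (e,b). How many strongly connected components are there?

{b, c, d, e} are all mutually reachable — one SCC of size 4.
{a, f, g} are all mutually reachable — one SCC of size 3.
That gives 2 strongly connected components.

2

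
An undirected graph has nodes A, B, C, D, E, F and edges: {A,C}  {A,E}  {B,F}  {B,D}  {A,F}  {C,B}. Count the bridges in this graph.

2

The edges on the cycle A-C-B-F-A are not bridges since each lies on that cycle.
But removing B-D disconnects B from D; removing A-E disconnects A from E — these are bridges.
That makes 2 bridges.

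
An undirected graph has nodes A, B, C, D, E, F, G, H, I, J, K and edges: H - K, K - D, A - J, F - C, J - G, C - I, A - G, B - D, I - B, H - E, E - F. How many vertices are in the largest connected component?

8

Starting from A we can reach A, G, J. That is one component of size 3.
Starting from B we can reach B, C, D, E, F, H, I, K. That is one component of size 8.
The largest has 8 vertices.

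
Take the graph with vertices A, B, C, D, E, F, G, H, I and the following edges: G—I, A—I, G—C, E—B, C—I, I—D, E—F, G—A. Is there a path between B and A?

No

The component containing B is {B, E, F}, and A is not in it.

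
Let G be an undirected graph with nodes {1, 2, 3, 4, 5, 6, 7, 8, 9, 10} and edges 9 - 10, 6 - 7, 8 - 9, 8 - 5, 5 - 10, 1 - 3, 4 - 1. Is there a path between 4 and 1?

Yes

From 4 we can reach 1, 3, 4, which includes 1.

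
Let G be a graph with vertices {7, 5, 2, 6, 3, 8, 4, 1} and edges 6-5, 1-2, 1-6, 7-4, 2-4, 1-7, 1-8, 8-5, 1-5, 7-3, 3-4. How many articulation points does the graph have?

1

Removing 1 increases the component count from 1 to 2, so 1 is a cut vertex.
By contrast removing 5 leaves 1 component; it is not a cut vertex. No other vertex is a cut vertex either.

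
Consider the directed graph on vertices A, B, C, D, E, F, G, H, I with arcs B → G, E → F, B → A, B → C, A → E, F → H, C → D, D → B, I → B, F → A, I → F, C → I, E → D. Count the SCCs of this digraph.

3

{A, B, C, D, E, F, I} are all mutually reachable — one SCC of size 7.
{H} is an SCC by itself.
{G} is an SCC by itself.
That gives 3 strongly connected components.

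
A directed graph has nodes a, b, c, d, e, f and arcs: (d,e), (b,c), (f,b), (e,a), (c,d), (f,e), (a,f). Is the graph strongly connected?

Yes

From b we can reach every vertex (a, b, c, d, e, f), and every vertex can reach b (a, b, c, d, e, f). So the whole graph is one strongly connected component.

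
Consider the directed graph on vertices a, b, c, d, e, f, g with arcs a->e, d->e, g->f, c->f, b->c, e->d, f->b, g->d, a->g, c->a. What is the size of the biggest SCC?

5

{a, b, c, f, g} are all mutually reachable — one SCC of size 5.
{d, e} are all mutually reachable — one SCC of size 2.
The largest has 5 vertices.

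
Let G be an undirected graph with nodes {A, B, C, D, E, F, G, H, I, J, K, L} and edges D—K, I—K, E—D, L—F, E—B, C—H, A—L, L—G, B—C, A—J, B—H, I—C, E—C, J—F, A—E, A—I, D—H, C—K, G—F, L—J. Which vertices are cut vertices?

Removing A increases the component count from 1 to 2, so A is a cut vertex.
By contrast removing C leaves 1 component; it is not a cut vertex. No other vertex is a cut vertex either.

A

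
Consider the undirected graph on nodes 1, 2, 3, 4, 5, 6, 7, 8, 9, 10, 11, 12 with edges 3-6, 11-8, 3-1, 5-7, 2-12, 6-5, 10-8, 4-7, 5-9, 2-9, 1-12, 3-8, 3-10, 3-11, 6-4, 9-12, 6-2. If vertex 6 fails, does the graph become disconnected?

Deleting 6 leaves 1 component (was 1) (its neighbors 2, 3, 4, 5 remain connected to each other), so 6 is not a cut vertex.

No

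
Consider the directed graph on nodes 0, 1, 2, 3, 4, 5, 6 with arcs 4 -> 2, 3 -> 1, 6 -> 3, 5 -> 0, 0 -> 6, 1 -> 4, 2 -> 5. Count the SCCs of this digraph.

{0, 1, 2, 3, 4, 5, 6} are all mutually reachable — one SCC of size 7.
That gives 1 strongly connected component.

1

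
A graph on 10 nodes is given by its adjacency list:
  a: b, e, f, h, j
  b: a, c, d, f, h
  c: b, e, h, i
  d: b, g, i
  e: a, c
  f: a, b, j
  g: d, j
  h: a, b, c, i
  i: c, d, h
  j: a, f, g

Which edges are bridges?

The edges on the cycle a-f-b-a are not bridges since each lies on that cycle.
Every edge lies on some cycle, so there are no bridges.

none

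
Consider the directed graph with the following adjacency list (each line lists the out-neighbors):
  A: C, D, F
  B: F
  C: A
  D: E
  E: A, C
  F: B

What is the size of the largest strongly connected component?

4

{A, C, D, E} are all mutually reachable — one SCC of size 4.
{B, F} are all mutually reachable — one SCC of size 2.
The largest has 4 vertices.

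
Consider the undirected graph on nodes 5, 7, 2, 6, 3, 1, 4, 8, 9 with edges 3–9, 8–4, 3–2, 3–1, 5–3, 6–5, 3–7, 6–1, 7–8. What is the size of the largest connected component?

Starting from 1 we can reach 1, 2, 3, 4, 5, 6, 7, 8, 9. That is one component of size 9.
The largest has 9 vertices.

9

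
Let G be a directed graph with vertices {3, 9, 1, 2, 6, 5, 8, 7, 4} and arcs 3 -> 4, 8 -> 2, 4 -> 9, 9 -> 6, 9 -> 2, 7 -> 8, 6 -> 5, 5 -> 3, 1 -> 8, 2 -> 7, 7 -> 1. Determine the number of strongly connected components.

{3, 4, 5, 6, 9} are all mutually reachable — one SCC of size 5.
{1, 2, 7, 8} are all mutually reachable — one SCC of size 4.
That gives 2 strongly connected components.

2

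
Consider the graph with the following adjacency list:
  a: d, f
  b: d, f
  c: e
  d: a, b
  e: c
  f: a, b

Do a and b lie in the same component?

Yes

From a we can reach a, b, d, f, which includes b.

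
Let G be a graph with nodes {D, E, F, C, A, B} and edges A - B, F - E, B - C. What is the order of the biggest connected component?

3

D is isolated — a component by itself.
Starting from E we can reach E, F. That is one component of size 2.
Starting from A we can reach A, B, C. That is one component of size 3.
The largest has 3 vertices.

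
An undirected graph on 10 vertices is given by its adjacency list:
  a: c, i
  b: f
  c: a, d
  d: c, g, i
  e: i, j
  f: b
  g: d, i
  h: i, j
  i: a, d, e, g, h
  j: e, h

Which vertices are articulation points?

Removing i increases the component count from 2 to 3, so i is a cut vertex.
By contrast removing e leaves 2 components; it is not a cut vertex. No other vertex is a cut vertex either.

i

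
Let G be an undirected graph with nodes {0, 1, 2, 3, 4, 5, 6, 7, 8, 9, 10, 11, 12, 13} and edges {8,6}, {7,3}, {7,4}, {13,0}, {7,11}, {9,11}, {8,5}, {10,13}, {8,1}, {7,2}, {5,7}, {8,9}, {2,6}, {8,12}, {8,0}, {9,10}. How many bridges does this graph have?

The edges on the cycle 8-5-7-2-6-8 are not bridges since each lies on that cycle.
But removing 8-1 disconnects 8 from 1; removing 8-12 disconnects 8 from 12; removing 4-7 disconnects 4 from 7; removing 3-7 disconnects 3 from 7 — these are bridges.
That makes 4 bridges.

4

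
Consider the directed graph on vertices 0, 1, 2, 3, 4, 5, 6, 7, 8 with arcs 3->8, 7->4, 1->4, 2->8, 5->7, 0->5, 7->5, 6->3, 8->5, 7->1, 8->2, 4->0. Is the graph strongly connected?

No

There is no directed path from 3 to 6, so the graph is not strongly connected.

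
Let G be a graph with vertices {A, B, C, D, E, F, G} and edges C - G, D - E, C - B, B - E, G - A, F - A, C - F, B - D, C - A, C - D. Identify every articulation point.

Removing C increases the component count from 1 to 2, so C is a cut vertex.
By contrast removing G leaves 1 component; it is not a cut vertex. No other vertex is a cut vertex either.

C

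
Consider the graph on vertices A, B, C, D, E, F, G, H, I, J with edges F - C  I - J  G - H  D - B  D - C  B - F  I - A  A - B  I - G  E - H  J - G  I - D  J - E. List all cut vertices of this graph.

I

Removing I increases the component count from 1 to 2, so I is a cut vertex.
By contrast removing H leaves 1 component; it is not a cut vertex. No other vertex is a cut vertex either.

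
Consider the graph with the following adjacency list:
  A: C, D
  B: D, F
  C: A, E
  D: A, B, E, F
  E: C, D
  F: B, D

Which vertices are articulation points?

Removing D increases the component count from 1 to 2, so D is a cut vertex.
By contrast removing F leaves 1 component; it is not a cut vertex. No other vertex is a cut vertex either.

D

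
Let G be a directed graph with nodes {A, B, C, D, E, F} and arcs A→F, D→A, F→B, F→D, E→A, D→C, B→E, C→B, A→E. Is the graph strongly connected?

Yes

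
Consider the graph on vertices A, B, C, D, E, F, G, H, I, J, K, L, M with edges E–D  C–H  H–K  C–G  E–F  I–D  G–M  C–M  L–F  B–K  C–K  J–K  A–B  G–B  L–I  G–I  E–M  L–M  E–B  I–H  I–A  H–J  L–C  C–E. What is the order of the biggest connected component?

13

Starting from A we can reach A, B, C, D, E, F, G, H, I, J, K, L, M. That is one component of size 13.
The largest has 13 vertices.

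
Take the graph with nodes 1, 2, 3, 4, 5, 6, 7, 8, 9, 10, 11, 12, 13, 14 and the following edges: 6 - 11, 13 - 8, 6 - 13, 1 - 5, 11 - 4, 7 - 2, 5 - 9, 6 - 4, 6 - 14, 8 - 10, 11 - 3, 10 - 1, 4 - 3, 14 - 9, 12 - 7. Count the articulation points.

Removing 6 increases the component count from 2 to 3, so 6 is a cut vertex.
Removing 7 increases the component count from 2 to 3, so 7 is a cut vertex.
By contrast removing 5 leaves 2 components; it is not a cut vertex. No other vertex is a cut vertex either.

2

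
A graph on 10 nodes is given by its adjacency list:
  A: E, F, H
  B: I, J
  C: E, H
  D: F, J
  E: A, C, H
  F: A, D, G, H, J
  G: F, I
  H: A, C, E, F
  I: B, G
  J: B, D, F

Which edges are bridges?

The edges on the cycle H-C-E-H are not bridges since each lies on that cycle.
Every edge lies on some cycle, so there are no bridges.

none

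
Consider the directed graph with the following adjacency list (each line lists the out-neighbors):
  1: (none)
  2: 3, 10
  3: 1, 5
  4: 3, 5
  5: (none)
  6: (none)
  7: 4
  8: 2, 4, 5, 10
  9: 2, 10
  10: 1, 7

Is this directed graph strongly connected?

There is no directed path from 10 to 8, so the graph is not strongly connected.

No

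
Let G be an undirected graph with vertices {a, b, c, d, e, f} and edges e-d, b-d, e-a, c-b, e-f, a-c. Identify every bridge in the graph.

The edges on the cycle e-a-c-b-d-e are not bridges since each lies on that cycle.
But removing e-f disconnects e from f — this is a bridge.

e-f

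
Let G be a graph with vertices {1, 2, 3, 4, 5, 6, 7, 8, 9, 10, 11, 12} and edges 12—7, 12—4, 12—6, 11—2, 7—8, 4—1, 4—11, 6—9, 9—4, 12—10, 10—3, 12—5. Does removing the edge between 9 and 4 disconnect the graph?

No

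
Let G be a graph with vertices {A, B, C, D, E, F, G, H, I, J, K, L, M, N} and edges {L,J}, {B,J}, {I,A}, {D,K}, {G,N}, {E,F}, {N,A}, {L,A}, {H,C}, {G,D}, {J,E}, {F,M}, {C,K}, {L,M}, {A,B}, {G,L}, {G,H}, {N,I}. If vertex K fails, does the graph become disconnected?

No

Deleting K leaves 1 component (was 1) (its neighbors C, D remain connected to each other), so K is not a cut vertex.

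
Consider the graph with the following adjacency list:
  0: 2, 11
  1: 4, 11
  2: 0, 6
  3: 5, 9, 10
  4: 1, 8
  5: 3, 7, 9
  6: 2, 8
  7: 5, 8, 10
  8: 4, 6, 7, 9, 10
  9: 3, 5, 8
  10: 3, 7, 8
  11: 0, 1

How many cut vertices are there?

1

Removing 8 increases the component count from 1 to 2, so 8 is a cut vertex.
By contrast removing 10 leaves 1 component; it is not a cut vertex. No other vertex is a cut vertex either.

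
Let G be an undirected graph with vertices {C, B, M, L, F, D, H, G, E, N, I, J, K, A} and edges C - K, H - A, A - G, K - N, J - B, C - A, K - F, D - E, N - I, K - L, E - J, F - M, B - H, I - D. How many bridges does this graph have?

The edges on the cycle C-K-N-I-D-E-J-B-H-A-C are not bridges since each lies on that cycle.
But removing K - L disconnects K from L; removing F - M disconnects F from M; removing K - F disconnects K from F; removing A - G disconnects A from G — these are bridges.
That makes 4 bridges.

4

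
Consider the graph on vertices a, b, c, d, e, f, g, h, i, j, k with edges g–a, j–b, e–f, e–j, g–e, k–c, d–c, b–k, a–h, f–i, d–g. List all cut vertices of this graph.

a, e, f, g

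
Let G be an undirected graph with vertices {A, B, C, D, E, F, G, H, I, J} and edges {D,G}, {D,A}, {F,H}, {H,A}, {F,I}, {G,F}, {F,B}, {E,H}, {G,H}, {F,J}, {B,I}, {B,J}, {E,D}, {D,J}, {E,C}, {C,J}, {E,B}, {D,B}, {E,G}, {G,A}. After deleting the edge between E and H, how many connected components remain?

E and H are still connected via E-G-H, so the component count stays at 1.

1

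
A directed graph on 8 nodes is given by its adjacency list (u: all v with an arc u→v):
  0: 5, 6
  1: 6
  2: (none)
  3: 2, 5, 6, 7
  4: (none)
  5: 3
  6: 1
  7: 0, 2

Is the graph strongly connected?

No

There is no directed path from 1 to 0, so the graph is not strongly connected.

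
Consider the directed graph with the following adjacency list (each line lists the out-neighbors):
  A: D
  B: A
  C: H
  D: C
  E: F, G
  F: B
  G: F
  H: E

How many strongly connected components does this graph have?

1

{A, B, C, D, E, F, G, H} are all mutually reachable — one SCC of size 8.
That gives 1 strongly connected component.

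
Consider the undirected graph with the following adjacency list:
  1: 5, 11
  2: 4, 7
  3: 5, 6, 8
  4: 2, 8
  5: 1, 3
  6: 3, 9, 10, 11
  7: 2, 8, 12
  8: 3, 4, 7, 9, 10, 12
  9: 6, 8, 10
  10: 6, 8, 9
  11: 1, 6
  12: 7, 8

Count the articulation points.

1

Removing 8 increases the component count from 1 to 2, so 8 is a cut vertex.
By contrast removing 12 leaves 1 component; it is not a cut vertex. No other vertex is a cut vertex either.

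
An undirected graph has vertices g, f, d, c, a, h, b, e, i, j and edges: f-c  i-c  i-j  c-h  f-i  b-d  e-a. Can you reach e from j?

No

The component containing j is {c, f, h, i, j}, and e is not in it.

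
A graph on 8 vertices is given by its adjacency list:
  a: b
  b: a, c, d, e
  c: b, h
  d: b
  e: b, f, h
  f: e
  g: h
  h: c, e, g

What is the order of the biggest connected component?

Starting from a we can reach a, b, c, d, e, f, g, h. That is one component of size 8.
The largest has 8 vertices.

8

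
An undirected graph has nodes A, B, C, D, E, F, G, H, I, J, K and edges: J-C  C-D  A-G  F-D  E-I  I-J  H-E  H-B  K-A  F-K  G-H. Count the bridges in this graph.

1

The edges on the cycle F-K-A-G-H-E-I-J-C-D-F are not bridges since each lies on that cycle.
But removing B-H disconnects B from H — this is a bridge.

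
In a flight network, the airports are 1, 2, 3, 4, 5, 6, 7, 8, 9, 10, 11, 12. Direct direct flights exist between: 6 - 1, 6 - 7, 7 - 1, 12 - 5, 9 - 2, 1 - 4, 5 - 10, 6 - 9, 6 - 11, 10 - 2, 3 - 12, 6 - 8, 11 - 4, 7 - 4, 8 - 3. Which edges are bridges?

none

The edges on the cycle 6-8-3-12-5-10-2-9-6 are not bridges since each lies on that cycle.
Every edge lies on some cycle, so there are no bridges.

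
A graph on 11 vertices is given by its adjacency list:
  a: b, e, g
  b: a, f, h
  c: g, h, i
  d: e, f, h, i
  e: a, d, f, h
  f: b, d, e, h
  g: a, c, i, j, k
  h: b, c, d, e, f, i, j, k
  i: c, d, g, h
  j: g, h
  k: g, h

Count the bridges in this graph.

0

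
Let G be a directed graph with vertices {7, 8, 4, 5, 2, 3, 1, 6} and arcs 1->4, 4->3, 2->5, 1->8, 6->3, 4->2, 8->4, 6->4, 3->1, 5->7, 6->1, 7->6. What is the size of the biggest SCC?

8

{1, 2, 3, 4, 5, 6, 7, 8} are all mutually reachable — one SCC of size 8.
The largest has 8 vertices.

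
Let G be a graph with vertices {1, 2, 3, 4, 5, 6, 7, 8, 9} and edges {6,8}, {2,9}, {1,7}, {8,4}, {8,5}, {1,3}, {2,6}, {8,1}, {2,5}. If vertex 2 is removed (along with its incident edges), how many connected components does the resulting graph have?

With 2 gone, the remaining components are: {9}; {1, 3, 4, 5, 6, 7, 8}.
That is 2 components.

2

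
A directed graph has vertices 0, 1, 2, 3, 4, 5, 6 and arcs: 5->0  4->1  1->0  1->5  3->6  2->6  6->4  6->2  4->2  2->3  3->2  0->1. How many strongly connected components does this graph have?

2

{2, 3, 4, 6} are all mutually reachable — one SCC of size 4.
{0, 1, 5} are all mutually reachable — one SCC of size 3.
That gives 2 strongly connected components.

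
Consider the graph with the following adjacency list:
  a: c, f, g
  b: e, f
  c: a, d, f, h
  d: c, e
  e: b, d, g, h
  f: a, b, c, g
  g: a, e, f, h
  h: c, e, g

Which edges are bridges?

none

The edges on the cycle g-e-h-g are not bridges since each lies on that cycle.
Every edge lies on some cycle, so there are no bridges.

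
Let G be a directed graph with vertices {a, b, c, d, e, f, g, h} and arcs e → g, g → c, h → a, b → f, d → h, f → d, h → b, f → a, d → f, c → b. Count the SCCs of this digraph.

{b, d, f, h} are all mutually reachable — one SCC of size 4.
{e} is an SCC by itself.
{g} is an SCC by itself.
{a} is an SCC by itself.
{c} is an SCC by itself.
That gives 5 strongly connected components.

5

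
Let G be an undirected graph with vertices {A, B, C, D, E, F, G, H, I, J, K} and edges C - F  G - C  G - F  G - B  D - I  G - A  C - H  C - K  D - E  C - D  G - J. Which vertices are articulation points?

Removing C increases the component count from 1 to 4, so C is a cut vertex.
Removing D increases the component count from 1 to 3, so D is a cut vertex.
Removing G increases the component count from 1 to 4, so G is a cut vertex.
By contrast removing E leaves 1 component; it is not a cut vertex. No other vertex is a cut vertex either.

C, D, G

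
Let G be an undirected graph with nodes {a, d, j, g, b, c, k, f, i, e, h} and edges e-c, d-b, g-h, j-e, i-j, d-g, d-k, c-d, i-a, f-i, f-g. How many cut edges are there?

The edges on the cycle f-i-j-e-c-d-g-f are not bridges since each lies on that cycle.
But removing g-h disconnects g from h; removing a-i disconnects a from i; removing k-d disconnects k from d; removing b-d disconnects b from d — these are bridges.
That makes 4 bridges.

4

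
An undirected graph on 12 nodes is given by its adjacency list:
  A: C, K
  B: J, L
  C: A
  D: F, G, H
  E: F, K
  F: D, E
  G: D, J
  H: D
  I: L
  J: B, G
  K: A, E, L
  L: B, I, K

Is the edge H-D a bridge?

Yes

Removing H-D leaves no path between H and D: the component count goes from 1 to 2. So it is a bridge.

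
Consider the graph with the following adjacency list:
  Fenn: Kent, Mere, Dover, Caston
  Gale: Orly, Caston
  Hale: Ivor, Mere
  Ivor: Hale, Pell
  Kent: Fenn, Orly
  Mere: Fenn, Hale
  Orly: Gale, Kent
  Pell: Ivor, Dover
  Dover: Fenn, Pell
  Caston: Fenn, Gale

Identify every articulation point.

Fenn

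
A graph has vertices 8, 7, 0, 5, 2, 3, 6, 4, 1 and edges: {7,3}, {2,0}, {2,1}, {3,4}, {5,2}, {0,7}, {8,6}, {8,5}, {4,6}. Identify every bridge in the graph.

1-2

The edges on the cycle 8-5-2-0-7-3-4-6-8 are not bridges since each lies on that cycle.
But removing 1–2 disconnects 1 from 2 — this is a bridge.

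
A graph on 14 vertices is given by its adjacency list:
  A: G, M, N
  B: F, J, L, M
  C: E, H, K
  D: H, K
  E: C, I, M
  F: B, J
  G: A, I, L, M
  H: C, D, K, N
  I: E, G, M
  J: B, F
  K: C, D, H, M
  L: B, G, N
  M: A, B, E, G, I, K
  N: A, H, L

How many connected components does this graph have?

1

Starting from A we can reach A, B, C, D, E, F, G, H, I, J, K, L, M, N. That is one component of size 14.
Total: 1 component.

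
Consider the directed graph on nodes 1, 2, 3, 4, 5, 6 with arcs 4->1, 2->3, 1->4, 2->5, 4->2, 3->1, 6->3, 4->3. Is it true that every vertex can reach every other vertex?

No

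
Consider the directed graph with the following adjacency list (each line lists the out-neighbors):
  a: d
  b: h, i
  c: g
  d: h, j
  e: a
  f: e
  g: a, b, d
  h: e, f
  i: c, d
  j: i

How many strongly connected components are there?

1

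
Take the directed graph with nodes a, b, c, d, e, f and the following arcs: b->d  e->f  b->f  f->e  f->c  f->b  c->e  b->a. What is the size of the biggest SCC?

4

{b, c, e, f} are all mutually reachable — one SCC of size 4.
{a} is an SCC by itself.
{d} is an SCC by itself.
The largest has 4 vertices.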